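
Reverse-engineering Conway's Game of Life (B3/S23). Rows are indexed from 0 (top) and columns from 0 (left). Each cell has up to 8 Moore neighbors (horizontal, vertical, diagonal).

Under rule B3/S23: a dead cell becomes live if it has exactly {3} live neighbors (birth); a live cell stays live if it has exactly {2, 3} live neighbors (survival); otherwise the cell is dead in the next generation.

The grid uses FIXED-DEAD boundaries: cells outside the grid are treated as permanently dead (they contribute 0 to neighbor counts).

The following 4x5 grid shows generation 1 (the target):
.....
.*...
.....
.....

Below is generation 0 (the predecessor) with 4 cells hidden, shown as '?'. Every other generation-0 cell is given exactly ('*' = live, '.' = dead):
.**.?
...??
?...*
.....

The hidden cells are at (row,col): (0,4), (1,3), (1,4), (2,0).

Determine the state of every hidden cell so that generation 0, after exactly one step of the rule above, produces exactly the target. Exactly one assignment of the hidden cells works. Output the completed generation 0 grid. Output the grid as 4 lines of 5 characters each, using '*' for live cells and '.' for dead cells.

Answer: .**..
.....
*...*
.....

Derivation:
Hidden generation-0 cells (in order): (0,4), (1,3), (1,4), (2,0).
A hidden cell only influences target cells in its own 3x3 neighborhood. Try each of the 2^4 = 16 assignments, step the completed generation 0 forward once under B3/S23, and compare with the target:
  (0,4)=. (1,3)=. (1,4)=. (2,0)=. -> step gives (1,1)='.' but target has '*' -> reject
  (0,4)=. (1,3)=. (1,4)=. (2,0)=* -> step reproduces the target at every cell -> ACCEPT
  (0,4)=. (1,3)=. (1,4)=* (2,0)=. -> step gives (1,1)='.' but target has '*' -> reject
  (0,4)=. (1,3)=. (1,4)=* (2,0)=* -> step gives (1,3)='*' but target has '.' -> reject
  (0,4)=. (1,3)=* (1,4)=. (2,0)=. -> step gives (0,2)='*' but target has '.' -> reject
  (0,4)=. (1,3)=* (1,4)=. (2,0)=* -> step gives (0,2)='*' but target has '.' -> reject
  (0,4)=. (1,3)=* (1,4)=* (2,0)=. -> step gives (0,2)='*' but target has '.' -> reject
  (0,4)=. (1,3)=* (1,4)=* (2,0)=* -> step gives (0,2)='*' but target has '.' -> reject
  (0,4)=* (1,3)=. (1,4)=. (2,0)=. -> step gives (1,1)='.' but target has '*' -> reject
  (0,4)=* (1,3)=. (1,4)=. (2,0)=* -> step gives (1,3)='*' but target has '.' -> reject
  (0,4)=* (1,3)=. (1,4)=* (2,0)=. -> step gives (0,3)='*' but target has '.' -> reject
  (0,4)=* (1,3)=. (1,4)=* (2,0)=* -> step gives (0,3)='*' but target has '.' -> reject
  (0,4)=* (1,3)=* (1,4)=. (2,0)=. -> step gives (0,2)='*' but target has '.' -> reject
  (0,4)=* (1,3)=* (1,4)=. (2,0)=* -> step gives (0,2)='*' but target has '.' -> reject
  (0,4)=* (1,3)=* (1,4)=* (2,0)=. -> step gives (0,2)='*' but target has '.' -> reject
  (0,4)=* (1,3)=* (1,4)=* (2,0)=* -> step gives (0,2)='*' but target has '.' -> reject
Unique solution: (0,4)=dead, (1,3)=dead, (1,4)=dead, (2,0)=live.
Check: live-neighbor counts of every cell in the completed generation 0:
11110
23221
01010
11011
Applying B3/S23 to generation 0 with these counts gives:
.....
.*...
.....
.....
which matches the target exactly.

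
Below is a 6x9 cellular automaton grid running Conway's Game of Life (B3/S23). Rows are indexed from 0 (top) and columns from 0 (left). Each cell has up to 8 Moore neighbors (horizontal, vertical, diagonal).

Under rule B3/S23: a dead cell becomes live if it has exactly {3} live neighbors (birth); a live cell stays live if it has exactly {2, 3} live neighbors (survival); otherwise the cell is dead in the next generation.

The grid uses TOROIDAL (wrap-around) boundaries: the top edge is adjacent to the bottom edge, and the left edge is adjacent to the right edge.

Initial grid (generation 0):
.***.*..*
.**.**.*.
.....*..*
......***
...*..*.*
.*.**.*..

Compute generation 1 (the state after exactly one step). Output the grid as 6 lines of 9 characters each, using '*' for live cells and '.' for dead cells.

Simulating step by step:
Generation 0 (given above): 22 live cells
Generation 1: 21 live cells
(generation 1 grid is the final answer)

Answer: .......*.
.*...*.**
*...**..*
*....**.*
*.***.*.*
.*....*..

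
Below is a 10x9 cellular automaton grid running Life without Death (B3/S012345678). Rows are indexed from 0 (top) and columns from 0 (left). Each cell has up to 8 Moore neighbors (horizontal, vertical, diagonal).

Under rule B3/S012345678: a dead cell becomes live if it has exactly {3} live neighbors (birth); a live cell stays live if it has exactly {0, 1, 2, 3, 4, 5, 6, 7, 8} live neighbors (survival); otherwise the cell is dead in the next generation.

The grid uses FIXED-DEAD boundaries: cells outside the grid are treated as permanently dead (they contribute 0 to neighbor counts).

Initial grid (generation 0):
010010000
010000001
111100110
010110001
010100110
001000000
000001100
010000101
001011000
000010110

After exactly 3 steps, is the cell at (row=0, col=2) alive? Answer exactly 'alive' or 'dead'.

Simulating step by step:
Generation 0 (given above): 30 live cells
Generation 1: 43 live cells
010010000
010100011
111110111
010111001
010110110
001001010
000001110
010010111
001111000
000110110
Generation 2: 53 live cells
011010000
010101111
111110111
010111001
010110111
001101011
000011110
011010111
001111001
001110110
Generation 3: 58 live cells
011111110
010101111
111110111
010111001
010110111
001101011
010011110
011010111
001111001
001110110

Cell (0,2) at generation 3: 1 -> alive

Answer: alive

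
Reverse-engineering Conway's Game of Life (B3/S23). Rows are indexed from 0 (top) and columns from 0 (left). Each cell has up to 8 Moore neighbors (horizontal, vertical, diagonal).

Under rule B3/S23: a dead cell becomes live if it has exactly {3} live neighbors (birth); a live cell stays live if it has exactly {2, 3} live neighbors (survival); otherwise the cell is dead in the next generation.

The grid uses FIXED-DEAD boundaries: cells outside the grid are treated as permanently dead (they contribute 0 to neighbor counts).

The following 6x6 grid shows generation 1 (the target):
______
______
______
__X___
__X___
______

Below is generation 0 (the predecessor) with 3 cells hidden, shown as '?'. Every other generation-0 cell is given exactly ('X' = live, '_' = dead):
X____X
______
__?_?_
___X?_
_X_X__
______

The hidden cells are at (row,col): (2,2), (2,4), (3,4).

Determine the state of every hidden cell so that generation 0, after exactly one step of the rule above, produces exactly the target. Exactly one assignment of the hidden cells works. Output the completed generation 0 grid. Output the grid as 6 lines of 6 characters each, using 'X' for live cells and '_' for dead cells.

Hidden generation-0 cells (in order): (2,2), (2,4), (3,4).
A hidden cell only influences target cells in its own 3x3 neighborhood. Try each of the 2^3 = 8 assignments, step the completed generation 0 forward once under B3/S23, and compare with the target:
  (2,2)=_ (2,4)=_ (3,4)=_ -> step reproduces the target at every cell -> ACCEPT
  (2,2)=_ (2,4)=_ (3,4)=X -> step gives (3,3)='X' but target has '_' -> reject
  (2,2)=_ (2,4)=X (3,4)=_ -> step gives (3,3)='X' but target has '_' -> reject
  (2,2)=_ (2,4)=X (3,4)=X -> step gives (2,3)='X' but target has '_' -> reject
  (2,2)=X (2,4)=_ (3,4)=_ -> step gives (3,2)='_' but target has 'X' -> reject
  (2,2)=X (2,4)=_ (3,4)=X -> step gives (2,3)='X' but target has '_' -> reject
  (2,2)=X (2,4)=X (3,4)=_ -> step gives (2,3)='X' but target has '_' -> reject
  (2,2)=X (2,4)=X (3,4)=X -> step gives (2,4)='X' but target has '_' -> reject
Unique solution: (2,2)=dead, (2,4)=dead, (3,4)=dead.
Check: live-neighbor counts of every cell in the completed generation 0:
010010
110011
001110
113120
103120
112110
Applying B3/S23 to generation 0 with these counts gives:
______
______
______
__X___
__X___
______
which matches the target exactly.

Answer: X____X
______
______
___X__
_X_X__
______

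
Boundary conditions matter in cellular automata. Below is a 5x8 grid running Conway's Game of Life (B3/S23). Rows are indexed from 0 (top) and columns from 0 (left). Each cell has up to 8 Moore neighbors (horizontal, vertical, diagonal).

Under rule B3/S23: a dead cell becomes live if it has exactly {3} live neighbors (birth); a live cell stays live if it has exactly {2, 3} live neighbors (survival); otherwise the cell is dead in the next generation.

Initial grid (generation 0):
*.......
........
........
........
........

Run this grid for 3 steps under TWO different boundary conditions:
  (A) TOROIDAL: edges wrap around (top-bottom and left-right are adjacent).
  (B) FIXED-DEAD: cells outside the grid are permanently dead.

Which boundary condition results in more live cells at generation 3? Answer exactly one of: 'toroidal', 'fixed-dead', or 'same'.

Answer: same

Derivation:
Under TOROIDAL boundary, generation 3:
........
........
........
........
........
Population = 0

Under FIXED-DEAD boundary, generation 3:
........
........
........
........
........
Population = 0

Comparison: toroidal=0, fixed-dead=0 -> same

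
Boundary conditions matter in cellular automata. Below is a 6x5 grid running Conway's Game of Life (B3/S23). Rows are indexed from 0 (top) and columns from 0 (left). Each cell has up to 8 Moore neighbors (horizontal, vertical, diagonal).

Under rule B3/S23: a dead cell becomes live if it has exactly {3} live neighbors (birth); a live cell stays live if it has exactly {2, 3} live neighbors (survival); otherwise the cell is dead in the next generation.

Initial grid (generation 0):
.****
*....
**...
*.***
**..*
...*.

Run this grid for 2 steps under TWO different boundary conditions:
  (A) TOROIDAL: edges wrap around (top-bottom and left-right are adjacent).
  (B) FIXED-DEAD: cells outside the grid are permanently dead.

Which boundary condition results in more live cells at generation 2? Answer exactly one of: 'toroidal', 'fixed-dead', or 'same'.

Under TOROIDAL boundary, generation 2:
*****
*....
....*
.*.*.
..*..
...**
Population = 12

Under FIXED-DEAD boundary, generation 2:
.***.
*...*
.....
*...*
.**.*
.....
Population = 10

Comparison: toroidal=12, fixed-dead=10 -> toroidal

Answer: toroidal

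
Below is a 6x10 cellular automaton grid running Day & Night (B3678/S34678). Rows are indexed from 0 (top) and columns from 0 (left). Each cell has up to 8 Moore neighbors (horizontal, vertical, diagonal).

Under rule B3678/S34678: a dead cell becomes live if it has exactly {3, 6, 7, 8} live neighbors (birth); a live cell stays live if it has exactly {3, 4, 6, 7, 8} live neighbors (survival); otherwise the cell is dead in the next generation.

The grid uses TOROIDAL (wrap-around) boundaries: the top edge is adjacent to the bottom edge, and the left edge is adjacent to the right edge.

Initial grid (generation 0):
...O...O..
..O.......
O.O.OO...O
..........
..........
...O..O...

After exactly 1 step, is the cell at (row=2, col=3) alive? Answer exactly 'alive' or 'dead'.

Simulating step by step:
Generation 0 (given above): 10 live cells
Generation 1: 5 live cells
..O.......
.O..O.....
.O.O......
..........
..........
..........

Cell (2,3) at generation 1: 1 -> alive

Answer: alive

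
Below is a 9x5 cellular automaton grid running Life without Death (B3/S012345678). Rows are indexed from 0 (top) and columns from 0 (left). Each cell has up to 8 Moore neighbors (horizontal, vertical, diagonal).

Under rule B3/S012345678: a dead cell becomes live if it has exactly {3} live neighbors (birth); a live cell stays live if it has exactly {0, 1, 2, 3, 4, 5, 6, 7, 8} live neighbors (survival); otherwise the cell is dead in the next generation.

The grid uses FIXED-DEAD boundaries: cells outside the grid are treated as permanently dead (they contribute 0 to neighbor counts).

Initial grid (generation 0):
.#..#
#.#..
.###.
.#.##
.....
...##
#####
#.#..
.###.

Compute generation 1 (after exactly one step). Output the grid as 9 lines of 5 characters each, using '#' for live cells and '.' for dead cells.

Simulating step by step:
Generation 0 (given above): 22 live cells
Generation 1: 27 live cells
(generation 1 grid is the final answer)

Answer: .#..#
#.#..
#####
.#.##
..#..
.#.##
#####
#.#.#
.###.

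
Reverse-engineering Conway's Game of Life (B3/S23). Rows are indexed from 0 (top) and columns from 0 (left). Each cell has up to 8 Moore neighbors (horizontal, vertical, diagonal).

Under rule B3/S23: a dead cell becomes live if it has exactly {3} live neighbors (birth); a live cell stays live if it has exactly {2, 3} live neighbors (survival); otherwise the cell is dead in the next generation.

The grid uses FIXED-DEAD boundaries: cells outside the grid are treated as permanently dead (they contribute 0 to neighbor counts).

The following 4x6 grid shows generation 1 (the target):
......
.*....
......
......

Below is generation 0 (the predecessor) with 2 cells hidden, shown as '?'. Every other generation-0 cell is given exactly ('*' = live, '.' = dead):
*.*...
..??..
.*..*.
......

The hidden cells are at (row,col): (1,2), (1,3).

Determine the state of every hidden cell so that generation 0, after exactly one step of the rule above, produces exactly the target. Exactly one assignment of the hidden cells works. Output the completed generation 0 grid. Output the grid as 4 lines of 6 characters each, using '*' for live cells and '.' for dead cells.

Hidden generation-0 cells (in order): (1,2), (1,3).
A hidden cell only influences target cells in its own 3x3 neighborhood. Try each of the 2^2 = 4 assignments, step the completed generation 0 forward once under B3/S23, and compare with the target:
  (1,2)=. (1,3)=. -> step reproduces the target at every cell -> ACCEPT
  (1,2)=. (1,3)=* -> step gives (1,2)='*' but target has '.' -> reject
  (1,2)=* (1,3)=. -> step gives (0,1)='*' but target has '.' -> reject
  (1,2)=* (1,3)=* -> step gives (0,1)='*' but target has '.' -> reject
Unique solution: (1,2)=dead, (1,3)=dead.
Check: live-neighbor counts of every cell in the completed generation 0:
020100
232211
101101
111111
Applying B3/S23 to generation 0 with these counts gives:
......
.*....
......
......
which matches the target exactly.

Answer: *.*...
......
.*..*.
......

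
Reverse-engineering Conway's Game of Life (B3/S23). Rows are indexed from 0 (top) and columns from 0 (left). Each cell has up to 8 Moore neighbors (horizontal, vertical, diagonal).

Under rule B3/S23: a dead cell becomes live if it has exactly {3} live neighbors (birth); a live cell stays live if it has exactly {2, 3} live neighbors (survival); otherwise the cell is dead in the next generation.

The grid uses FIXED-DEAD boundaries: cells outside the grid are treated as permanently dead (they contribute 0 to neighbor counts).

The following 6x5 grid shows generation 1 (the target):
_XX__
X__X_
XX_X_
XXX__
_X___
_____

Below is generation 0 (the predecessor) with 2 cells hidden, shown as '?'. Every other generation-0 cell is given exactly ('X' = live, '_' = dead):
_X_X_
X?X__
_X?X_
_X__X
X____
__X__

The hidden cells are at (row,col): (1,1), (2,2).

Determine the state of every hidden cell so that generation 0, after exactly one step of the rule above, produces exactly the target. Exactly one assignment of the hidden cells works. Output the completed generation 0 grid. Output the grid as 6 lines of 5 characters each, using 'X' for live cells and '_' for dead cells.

Hidden generation-0 cells (in order): (1,1), (2,2).
A hidden cell only influences target cells in its own 3x3 neighborhood. Try each of the 2^2 = 4 assignments, step the completed generation 0 forward once under B3/S23, and compare with the target:
  (1,1)=_ (2,2)=_ -> step reproduces the target at every cell -> ACCEPT
  (1,1)=_ (2,2)=X -> step gives (1,3)='_' but target has 'X' -> reject
  (1,1)=X (2,2)=_ -> step gives (0,0)='X' but target has '_' -> reject
  (1,1)=X (2,2)=X -> step gives (0,0)='X' but target has '_' -> reject
Unique solution: (1,1)=dead, (2,2)=dead.
Check: live-neighbor counts of every cell in the completed generation 0:
22311
24432
33422
32321
13221
12010
Applying B3/S23 to generation 0 with these counts gives:
_XX__
X__X_
XX_X_
XXX__
_X___
_____
which matches the target exactly.

Answer: _X_X_
X_X__
_X_X_
_X__X
X____
__X__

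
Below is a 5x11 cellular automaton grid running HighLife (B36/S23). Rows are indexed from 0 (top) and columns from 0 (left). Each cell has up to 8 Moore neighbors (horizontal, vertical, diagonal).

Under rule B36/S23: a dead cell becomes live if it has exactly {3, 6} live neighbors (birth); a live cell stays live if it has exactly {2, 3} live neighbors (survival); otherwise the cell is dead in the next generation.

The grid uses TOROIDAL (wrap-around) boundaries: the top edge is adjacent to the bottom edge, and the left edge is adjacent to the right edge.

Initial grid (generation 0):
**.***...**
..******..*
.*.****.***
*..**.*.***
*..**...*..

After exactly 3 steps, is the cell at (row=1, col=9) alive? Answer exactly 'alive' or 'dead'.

Answer: alive

Derivation:
Simulating step by step:
Generation 0 (given above): 33 live cells
Generation 1: 15 live cells
.*.....***.
*......*.*.
.*.....*...
.*...**....
.......***.
Generation 2: 14 live cells
......*....
**....*****
**.....**..
......*....
.........*.
Generation 3: 9 live cells
*.....*....
.*....*..**
.*.........
.......**..
...........

Cell (1,9) at generation 3: 1 -> alive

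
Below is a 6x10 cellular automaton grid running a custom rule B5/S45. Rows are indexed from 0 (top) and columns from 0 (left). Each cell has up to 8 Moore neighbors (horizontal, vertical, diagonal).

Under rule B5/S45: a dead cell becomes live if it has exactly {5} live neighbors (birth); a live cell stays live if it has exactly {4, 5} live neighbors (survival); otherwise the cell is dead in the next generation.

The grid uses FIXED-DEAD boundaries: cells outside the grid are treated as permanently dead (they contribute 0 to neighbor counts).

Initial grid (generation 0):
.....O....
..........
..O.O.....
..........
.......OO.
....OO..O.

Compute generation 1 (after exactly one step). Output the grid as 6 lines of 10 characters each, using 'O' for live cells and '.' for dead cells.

Simulating step by step:
Generation 0 (given above): 8 live cells
Generation 1: 0 live cells
(generation 1 grid is the final answer)

Answer: ..........
..........
..........
..........
..........
..........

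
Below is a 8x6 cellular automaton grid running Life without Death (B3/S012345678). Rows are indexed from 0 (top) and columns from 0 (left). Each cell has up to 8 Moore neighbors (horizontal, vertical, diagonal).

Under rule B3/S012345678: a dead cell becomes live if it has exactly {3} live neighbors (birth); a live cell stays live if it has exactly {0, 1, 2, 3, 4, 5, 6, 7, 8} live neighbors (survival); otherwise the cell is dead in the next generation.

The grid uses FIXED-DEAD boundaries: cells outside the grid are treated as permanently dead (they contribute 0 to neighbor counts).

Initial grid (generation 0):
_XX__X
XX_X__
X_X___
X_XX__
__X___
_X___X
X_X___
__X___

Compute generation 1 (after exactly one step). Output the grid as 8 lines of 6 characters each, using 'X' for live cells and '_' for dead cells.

Simulating step by step:
Generation 0 (given above): 17 live cells
Generation 1: 21 live cells
(generation 1 grid is the final answer)

Answer: XXX__X
XX_X__
X_X___
X_XX__
__XX__
_XX__X
X_X___
_XX___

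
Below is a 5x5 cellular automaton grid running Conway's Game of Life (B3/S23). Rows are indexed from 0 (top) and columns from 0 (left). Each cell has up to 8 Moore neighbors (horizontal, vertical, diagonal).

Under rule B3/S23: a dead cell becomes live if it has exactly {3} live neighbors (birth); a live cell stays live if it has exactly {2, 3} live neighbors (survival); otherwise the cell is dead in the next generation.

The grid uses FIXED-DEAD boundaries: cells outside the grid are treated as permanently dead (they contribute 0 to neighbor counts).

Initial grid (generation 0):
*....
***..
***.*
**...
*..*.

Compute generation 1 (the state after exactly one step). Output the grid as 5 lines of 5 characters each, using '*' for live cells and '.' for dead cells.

Answer: *....
..**.
...*.
...*.
**...

Derivation:
Simulating step by step:
Generation 0 (given above): 12 live cells
Generation 1: 7 live cells
(generation 1 grid is the final answer)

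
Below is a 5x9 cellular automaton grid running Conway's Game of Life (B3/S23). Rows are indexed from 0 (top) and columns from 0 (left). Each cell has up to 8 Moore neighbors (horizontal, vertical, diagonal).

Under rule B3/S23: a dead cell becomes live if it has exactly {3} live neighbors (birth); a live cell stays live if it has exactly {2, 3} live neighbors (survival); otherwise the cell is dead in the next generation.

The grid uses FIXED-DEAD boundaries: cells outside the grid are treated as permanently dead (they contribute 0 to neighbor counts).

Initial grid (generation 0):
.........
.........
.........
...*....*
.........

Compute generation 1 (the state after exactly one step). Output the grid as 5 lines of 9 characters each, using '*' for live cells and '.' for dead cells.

Answer: .........
.........
.........
.........
.........

Derivation:
Simulating step by step:
Generation 0 (given above): 2 live cells
Generation 1: 0 live cells
(generation 1 grid is the final answer)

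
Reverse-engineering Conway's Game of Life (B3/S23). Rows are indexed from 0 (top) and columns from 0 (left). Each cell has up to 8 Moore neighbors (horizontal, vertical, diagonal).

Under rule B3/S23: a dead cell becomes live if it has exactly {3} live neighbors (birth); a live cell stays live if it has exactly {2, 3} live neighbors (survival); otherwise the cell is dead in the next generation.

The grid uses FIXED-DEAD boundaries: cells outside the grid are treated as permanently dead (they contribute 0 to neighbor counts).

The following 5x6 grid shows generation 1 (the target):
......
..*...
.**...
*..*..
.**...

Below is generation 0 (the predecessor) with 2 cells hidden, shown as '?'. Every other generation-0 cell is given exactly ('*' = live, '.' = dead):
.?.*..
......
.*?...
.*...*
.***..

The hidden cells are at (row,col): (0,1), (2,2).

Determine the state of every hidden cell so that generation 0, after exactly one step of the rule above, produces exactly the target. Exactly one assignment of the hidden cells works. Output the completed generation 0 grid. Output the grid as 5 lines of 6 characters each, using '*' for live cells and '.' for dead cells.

Answer: ...*..
......
.**...
.*...*
.***..

Derivation:
Hidden generation-0 cells (in order): (0,1), (2,2).
A hidden cell only influences target cells in its own 3x3 neighborhood. Try each of the 2^2 = 4 assignments, step the completed generation 0 forward once under B3/S23, and compare with the target:
  (0,1)=. (2,2)=. -> step gives (1,2)='.' but target has '*' -> reject
  (0,1)=. (2,2)=* -> step reproduces the target at every cell -> ACCEPT
  (0,1)=* (2,2)=. -> step gives (2,1)='.' but target has '*' -> reject
  (0,1)=* (2,2)=* -> step gives (1,1)='*' but target has '.' -> reject
Unique solution: (0,1)=dead, (2,2)=live.
Check: live-neighbor counts of every cell in the completed generation 0:
001010
123210
222111
346320
223121
Applying B3/S23 to generation 0 with these counts gives:
......
..*...
.**...
*..*..
.**...
which matches the target exactly.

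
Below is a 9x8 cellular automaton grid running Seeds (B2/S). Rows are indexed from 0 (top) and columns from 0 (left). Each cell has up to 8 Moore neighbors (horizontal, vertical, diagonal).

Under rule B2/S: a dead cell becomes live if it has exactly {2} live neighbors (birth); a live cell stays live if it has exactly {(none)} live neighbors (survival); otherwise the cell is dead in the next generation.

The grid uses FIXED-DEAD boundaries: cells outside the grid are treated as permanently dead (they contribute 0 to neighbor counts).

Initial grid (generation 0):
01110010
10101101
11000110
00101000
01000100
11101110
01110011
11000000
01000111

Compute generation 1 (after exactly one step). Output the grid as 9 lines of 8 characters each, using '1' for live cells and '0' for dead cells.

Simulating step by step:
Generation 0 (given above): 34 live cells
Generation 1: 7 live cells
(generation 1 grid is the final answer)

Answer: 10000001
00000000
00000001
00010000
00000000
00000000
00000000
00011000
00100000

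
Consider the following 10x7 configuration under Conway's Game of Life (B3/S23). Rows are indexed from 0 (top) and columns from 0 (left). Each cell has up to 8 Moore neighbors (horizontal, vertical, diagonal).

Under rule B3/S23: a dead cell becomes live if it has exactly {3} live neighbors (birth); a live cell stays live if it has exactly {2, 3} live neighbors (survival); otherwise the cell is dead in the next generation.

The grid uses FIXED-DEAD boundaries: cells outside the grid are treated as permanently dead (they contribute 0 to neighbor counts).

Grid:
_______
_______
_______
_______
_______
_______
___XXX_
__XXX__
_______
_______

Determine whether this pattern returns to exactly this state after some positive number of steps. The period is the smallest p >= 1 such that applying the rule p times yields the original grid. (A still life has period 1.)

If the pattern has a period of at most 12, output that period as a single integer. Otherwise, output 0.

Simulating and comparing each generation to the original:
Gen 0 (original, given above): 6 live cells
Gen 1: 6 live cells, differs from original
Gen 2: 6 live cells, MATCHES original -> period = 2

Answer: 2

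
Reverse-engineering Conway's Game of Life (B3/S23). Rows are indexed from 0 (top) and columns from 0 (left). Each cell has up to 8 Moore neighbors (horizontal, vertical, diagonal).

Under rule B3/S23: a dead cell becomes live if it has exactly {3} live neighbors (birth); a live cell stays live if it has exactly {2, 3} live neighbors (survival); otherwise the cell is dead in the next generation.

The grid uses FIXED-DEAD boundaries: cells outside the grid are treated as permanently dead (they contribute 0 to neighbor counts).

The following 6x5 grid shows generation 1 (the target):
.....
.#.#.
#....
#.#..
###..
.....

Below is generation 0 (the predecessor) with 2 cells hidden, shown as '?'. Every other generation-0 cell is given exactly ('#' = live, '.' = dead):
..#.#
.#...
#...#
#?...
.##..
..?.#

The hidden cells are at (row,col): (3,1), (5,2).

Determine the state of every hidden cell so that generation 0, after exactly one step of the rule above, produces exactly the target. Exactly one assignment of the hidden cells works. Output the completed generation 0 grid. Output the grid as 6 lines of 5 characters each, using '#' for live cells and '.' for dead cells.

Hidden generation-0 cells (in order): (3,1), (5,2).
A hidden cell only influences target cells in its own 3x3 neighborhood. Try each of the 2^2 = 4 assignments, step the completed generation 0 forward once under B3/S23, and compare with the target:
  (3,1)=. (5,2)=. -> step gives (2,1)='#' but target has '.' -> reject
  (3,1)=. (5,2)=# -> step gives (2,1)='#' but target has '.' -> reject
  (3,1)=# (5,2)=. -> step reproduces the target at every cell -> ACCEPT
  (3,1)=# (5,2)=# -> step gives (4,1)='.' but target has '#' -> reject
Unique solution: (3,1)=live, (5,2)=dead.
Check: live-neighbor counts of every cell in the completed generation 0:
12120
22232
34210
34321
33221
12220
Applying B3/S23 to generation 0 with these counts gives:
.....
.#.#.
#....
#.#..
###..
.....
which matches the target exactly.

Answer: ..#.#
.#...
#...#
##...
.##..
....#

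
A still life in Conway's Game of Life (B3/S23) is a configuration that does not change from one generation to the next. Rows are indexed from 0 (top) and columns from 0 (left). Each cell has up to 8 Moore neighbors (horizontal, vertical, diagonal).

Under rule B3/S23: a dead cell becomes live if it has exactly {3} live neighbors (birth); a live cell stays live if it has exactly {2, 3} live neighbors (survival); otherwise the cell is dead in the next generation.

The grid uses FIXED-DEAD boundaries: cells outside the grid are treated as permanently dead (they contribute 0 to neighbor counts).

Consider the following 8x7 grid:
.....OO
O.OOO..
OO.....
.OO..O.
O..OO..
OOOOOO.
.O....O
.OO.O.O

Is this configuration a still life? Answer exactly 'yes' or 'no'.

Answer: no

Derivation:
Compute generation 1 and compare to generation 0 (given above):
Generation 1:
...OOO.
O.OOOO.
O...O..
..OOO..
O......
O....O.
......O
.OO..O.
Cell (0,3) differs: gen0=0 vs gen1=1 -> NOT a still life.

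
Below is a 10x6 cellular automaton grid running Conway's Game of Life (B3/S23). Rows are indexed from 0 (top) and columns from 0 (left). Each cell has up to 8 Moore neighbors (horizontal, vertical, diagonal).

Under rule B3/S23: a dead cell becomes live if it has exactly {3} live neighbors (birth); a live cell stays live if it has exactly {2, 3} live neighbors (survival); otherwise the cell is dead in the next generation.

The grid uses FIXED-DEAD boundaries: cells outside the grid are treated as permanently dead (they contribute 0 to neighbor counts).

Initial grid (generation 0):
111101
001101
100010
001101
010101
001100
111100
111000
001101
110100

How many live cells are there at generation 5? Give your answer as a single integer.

Answer: 14

Derivation:
Simulating step by step:
Generation 0 (given above): 31 live cells
Generation 1: 20 live cells
010100
100001
010001
011101
010000
100000
100000
100010
000110
010110
Generation 2: 23 live cells
000000
111010
110001
110010
110000
110000
110000
000110
001001
001110
Generation 3: 21 live cells
010000
101000
000111
001000
001000
001000
111000
011110
001001
001110
Generation 4: 23 live cells
010000
011110
011110
001010
011100
001100
100000
100010
000001
001110
Generation 5: 14 live cells
010100
100010
000001
000010
010010
000100
010100
000000
000001
000110
Population at generation 5: 14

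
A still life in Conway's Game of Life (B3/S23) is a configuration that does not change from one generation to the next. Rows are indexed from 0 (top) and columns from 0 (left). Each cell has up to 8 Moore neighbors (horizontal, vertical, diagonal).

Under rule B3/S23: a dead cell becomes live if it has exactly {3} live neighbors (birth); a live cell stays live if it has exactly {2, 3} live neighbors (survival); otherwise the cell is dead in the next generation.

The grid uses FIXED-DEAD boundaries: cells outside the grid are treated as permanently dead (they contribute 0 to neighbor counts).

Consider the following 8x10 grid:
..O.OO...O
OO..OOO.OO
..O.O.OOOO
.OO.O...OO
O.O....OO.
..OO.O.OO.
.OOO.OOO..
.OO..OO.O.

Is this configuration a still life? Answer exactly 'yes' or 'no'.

Compute generation 1 and compare to generation 0 (given above):
Generation 1:
.O.OO.O.OO
.OO.......
O.O.O.O...
..O..OO...
....O.O...
.....O....
..........
.O.OOO....
Cell (0,1) differs: gen0=0 vs gen1=1 -> NOT a still life.

Answer: no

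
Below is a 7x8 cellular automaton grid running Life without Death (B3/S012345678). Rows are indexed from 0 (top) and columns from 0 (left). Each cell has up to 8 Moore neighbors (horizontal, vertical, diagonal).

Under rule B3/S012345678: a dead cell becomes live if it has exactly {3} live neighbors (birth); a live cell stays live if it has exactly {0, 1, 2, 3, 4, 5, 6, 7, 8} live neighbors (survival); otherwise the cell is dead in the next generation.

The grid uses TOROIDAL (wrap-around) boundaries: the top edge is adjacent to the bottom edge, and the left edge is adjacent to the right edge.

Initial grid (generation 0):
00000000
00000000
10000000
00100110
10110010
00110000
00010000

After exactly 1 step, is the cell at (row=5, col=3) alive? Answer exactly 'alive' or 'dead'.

Simulating step by step:
Generation 0 (given above): 11 live cells
Generation 1: 18 live cells
00000000
00000000
10000000
00110110
10111111
01111000
00110000

Cell (5,3) at generation 1: 1 -> alive

Answer: alive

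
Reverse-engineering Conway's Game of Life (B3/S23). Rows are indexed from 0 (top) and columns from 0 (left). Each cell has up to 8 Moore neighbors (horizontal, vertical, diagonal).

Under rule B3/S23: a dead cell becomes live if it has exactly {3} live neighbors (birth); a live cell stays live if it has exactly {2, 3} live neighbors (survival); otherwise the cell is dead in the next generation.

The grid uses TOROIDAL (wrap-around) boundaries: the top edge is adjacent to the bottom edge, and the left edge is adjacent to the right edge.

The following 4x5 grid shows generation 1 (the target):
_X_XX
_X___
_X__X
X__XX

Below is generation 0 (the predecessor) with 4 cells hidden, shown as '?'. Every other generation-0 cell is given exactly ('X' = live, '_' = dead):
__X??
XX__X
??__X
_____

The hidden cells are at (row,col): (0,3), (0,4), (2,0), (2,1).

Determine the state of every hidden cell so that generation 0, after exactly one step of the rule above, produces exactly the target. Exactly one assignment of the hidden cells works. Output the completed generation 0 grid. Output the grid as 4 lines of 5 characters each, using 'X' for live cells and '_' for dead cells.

Hidden generation-0 cells (in order): (0,3), (0,4), (2,0), (2,1).
A hidden cell only influences target cells in its own 3x3 neighborhood. Try each of the 2^4 = 16 assignments, step the completed generation 0 forward once under B3/S23, and compare with the target:
  (0,3)=_ (0,4)=_ (2,0)=_ (2,1)=_ -> step gives (0,0)='X' but target has '_' -> reject
  (0,3)=_ (0,4)=_ (2,0)=_ (2,1)=X -> step gives (0,0)='X' but target has '_' -> reject
  (0,3)=_ (0,4)=_ (2,0)=X (2,1)=_ -> step gives (0,0)='X' but target has '_' -> reject
  (0,3)=_ (0,4)=_ (2,0)=X (2,1)=X -> step gives (0,0)='X' but target has '_' -> reject
  (0,3)=_ (0,4)=X (2,0)=_ (2,1)=_ -> step gives (1,4)='X' but target has '_' -> reject
  (0,3)=_ (0,4)=X (2,0)=_ (2,1)=X -> step gives (1,2)='X' but target has '_' -> reject
  (0,3)=_ (0,4)=X (2,0)=X (2,1)=_ -> step reproduces the target at every cell -> ACCEPT
  (0,3)=_ (0,4)=X (2,0)=X (2,1)=X -> step gives (1,1)='_' but target has 'X' -> reject
  (0,3)=X (0,4)=_ (2,0)=_ (2,1)=_ -> step gives (0,0)='X' but target has '_' -> reject
  (0,3)=X (0,4)=_ (2,0)=_ (2,1)=X -> step gives (0,0)='X' but target has '_' -> reject
  (0,3)=X (0,4)=_ (2,0)=X (2,1)=_ -> step gives (0,0)='X' but target has '_' -> reject
  (0,3)=X (0,4)=_ (2,0)=X (2,1)=X -> step gives (0,0)='X' but target has '_' -> reject
  (0,3)=X (0,4)=X (2,0)=_ (2,1)=_ -> step gives (0,2)='X' but target has '_' -> reject
  (0,3)=X (0,4)=X (2,0)=_ (2,1)=X -> step gives (0,2)='X' but target has '_' -> reject
  (0,3)=X (0,4)=X (2,0)=X (2,1)=_ -> step gives (0,2)='X' but target has '_' -> reject
  (0,3)=X (0,4)=X (2,0)=X (2,1)=X -> step gives (0,2)='X' but target has '_' -> reject
Unique solution: (0,3)=dead, (0,4)=live, (2,0)=live, (2,1)=dead.
Check: live-neighbor counts of every cell in the completed generation 0:
43132
53244
43123
32133
Applying B3/S23 to generation 0 with these counts gives:
_X_XX
_X___
_X__X
X__XX
which matches the target exactly.

Answer: __X_X
XX__X
X___X
_____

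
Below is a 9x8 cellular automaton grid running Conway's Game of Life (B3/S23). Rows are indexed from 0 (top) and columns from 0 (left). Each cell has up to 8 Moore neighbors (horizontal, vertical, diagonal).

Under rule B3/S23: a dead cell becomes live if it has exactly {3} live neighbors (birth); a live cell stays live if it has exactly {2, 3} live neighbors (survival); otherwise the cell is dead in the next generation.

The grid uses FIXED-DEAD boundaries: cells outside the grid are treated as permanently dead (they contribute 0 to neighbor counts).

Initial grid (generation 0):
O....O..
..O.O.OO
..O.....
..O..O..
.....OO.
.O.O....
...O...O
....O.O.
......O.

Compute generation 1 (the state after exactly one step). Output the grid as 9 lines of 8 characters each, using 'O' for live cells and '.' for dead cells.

Answer: .....OO.
.O.O.OO.
.OO..OO.
.....OO.
..O.OOO.
..O.O.O.
..OOO...
.....OOO
.....O..

Derivation:
Simulating step by step:
Generation 0 (given above): 18 live cells
Generation 1: 26 live cells
(generation 1 grid is the final answer)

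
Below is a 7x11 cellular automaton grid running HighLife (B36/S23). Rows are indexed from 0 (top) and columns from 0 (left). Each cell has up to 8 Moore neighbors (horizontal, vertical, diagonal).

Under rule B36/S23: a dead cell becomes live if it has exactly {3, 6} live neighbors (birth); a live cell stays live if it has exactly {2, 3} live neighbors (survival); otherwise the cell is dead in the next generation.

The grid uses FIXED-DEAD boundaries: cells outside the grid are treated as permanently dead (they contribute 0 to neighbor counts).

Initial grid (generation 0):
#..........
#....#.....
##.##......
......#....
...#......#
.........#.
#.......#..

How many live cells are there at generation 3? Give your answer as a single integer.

Answer: 9

Derivation:
Simulating step by step:
Generation 0 (given above): 13 live cells
Generation 1: 10 live cells
...........
#...#......
##..##.....
..###......
...........
.........#.
...........
Generation 2: 14 live cells
...........
##..##.....
###..#.....
.#####.....
...#.......
...........
...........
Generation 3: 9 live cells
...........
#.#.##.....
....#.#....
#....#.....
...#.......
...........
...........
Population at generation 3: 9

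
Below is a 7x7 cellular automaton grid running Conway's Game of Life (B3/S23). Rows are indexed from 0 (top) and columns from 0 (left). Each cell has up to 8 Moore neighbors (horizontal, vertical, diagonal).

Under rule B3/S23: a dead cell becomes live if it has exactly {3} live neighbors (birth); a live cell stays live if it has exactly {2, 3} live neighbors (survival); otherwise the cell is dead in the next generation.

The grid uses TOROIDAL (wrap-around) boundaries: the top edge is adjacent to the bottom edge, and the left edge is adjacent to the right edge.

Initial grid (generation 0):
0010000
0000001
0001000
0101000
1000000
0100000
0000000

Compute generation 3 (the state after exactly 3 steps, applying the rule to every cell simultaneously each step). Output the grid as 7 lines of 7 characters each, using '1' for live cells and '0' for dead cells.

Answer: 0000000
0000000
0000000
0111000
0101000
0110000
0000000

Derivation:
Simulating step by step:
Generation 0 (given above): 7 live cells
Generation 1: 5 live cells
0000000
0000000
0010000
0010000
1110000
0000000
0000000
Generation 2: 5 live cells
0000000
0000000
0000000
0011000
0110000
0100000
0000000
Generation 3: 7 live cells
(generation 3 grid is the final answer)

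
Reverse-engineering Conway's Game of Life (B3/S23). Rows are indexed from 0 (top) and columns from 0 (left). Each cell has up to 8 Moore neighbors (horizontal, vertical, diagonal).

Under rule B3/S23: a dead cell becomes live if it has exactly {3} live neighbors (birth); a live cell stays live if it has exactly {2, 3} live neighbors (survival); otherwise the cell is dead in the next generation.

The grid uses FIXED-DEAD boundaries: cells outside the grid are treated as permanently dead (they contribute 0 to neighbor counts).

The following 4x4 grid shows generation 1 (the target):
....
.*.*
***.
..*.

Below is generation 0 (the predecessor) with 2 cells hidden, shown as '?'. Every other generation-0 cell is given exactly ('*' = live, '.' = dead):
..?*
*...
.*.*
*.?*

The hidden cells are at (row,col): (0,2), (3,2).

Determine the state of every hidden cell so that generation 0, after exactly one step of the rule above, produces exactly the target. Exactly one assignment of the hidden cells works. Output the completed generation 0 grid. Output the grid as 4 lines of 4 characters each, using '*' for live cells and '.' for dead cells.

Answer: ..**
*...
.*.*
*..*

Derivation:
Hidden generation-0 cells (in order): (0,2), (3,2).
A hidden cell only influences target cells in its own 3x3 neighborhood. Try each of the 2^2 = 4 assignments, step the completed generation 0 forward once under B3/S23, and compare with the target:
  (0,2)=. (3,2)=. -> step gives (1,1)='.' but target has '*' -> reject
  (0,2)=. (3,2)=* -> step gives (1,1)='.' but target has '*' -> reject
  (0,2)=* (3,2)=. -> step reproduces the target at every cell -> ACCEPT
  (0,2)=* (3,2)=* -> step gives (2,2)='.' but target has '*' -> reject
Unique solution: (0,2)=live, (3,2)=dead.
Check: live-neighbor counts of every cell in the completed generation 0:
1211
1343
3231
1231
Applying B3/S23 to generation 0 with these counts gives:
....
.*.*
***.
..*.
which matches the target exactly.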